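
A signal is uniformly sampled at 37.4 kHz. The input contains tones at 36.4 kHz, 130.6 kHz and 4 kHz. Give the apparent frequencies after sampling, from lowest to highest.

1 kHz, 4 kHz, 18.4 kHz

fs/2 = 18.7 kHz.
36.4 kHz > fs/2 = 18.7 kHz, folds to fs − 36.4 kHz = 1 kHz.
130.6 kHz mod fs = 18.4 kHz.
18.4 kHz ≤ fs/2 = 18.7 kHz, appears at 18.4 kHz.
4 kHz ≤ fs/2 = 18.7 kHz, passes unchanged.
Distinct values: {1 kHz, 4 kHz, 18.4 kHz}.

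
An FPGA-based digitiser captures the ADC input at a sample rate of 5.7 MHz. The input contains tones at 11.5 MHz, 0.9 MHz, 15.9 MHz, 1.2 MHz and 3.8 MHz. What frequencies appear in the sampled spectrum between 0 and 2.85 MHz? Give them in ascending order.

0.1 MHz, 0.9 MHz, 1.2 MHz, 1.9 MHz

fs/2 = 2.85 MHz.
11.5 MHz mod fs = 0.1 MHz.
0.1 MHz ≤ fs/2 = 2.85 MHz, appears at 0.1 MHz.
0.9 MHz ≤ fs/2 = 2.85 MHz, passes unchanged.
15.9 MHz mod fs = 4.5 MHz.
4.5 MHz > fs/2 = 2.85 MHz, folds to fs − 4.5 MHz = 1.2 MHz.
1.2 MHz ≤ fs/2 = 2.85 MHz, passes unchanged.
3.8 MHz > fs/2 = 2.85 MHz, folds to fs − 3.8 MHz = 1.9 MHz.
Distinct values: {0.1 MHz, 0.9 MHz, 1.2 MHz, 1.9 MHz}.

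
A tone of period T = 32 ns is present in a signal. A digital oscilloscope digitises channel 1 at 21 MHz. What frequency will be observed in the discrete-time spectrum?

T = 32 ns → f = 1/T = 31.25 MHz.
31.25 MHz mod fs = 10.25 MHz.
10.25 MHz ≤ fs/2 = 10.5 MHz, appears at 10.25 MHz.

10.25 MHz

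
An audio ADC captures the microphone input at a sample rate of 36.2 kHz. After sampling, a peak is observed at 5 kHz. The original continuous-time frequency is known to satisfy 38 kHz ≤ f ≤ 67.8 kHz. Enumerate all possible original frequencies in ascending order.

41.2 kHz, 67.4 kHz

Frequencies that alias to 5 kHz are k·fs ± 5 kHz for integer k ≥ 0.
k=0: 5 kHz.
k=1: 31.2 kHz, 41.2 kHz.
k=2: 67.4 kHz, 77.4 kHz.
k=3: 103.6 kHz, 113.6 kHz.
Within [38 kHz, 67.8 kHz]: 41.2 kHz, 67.4 kHz.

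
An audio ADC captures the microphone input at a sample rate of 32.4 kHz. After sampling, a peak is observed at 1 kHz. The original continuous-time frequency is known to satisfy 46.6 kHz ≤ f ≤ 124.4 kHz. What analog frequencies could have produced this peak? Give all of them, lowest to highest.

63.8 kHz, 65.8 kHz, 96.2 kHz, 98.2 kHz

Frequencies that alias to 1 kHz are k·fs ± 1 kHz for integer k ≥ 0.
k=0: 1 kHz.
k=1: 31.4 kHz, 33.4 kHz.
k=2: 63.8 kHz, 65.8 kHz.
k=3: 96.2 kHz, 98.2 kHz.
k=4: 128.6 kHz, 130.6 kHz.
Within [46.6 kHz, 124.4 kHz]: 63.8 kHz, 65.8 kHz, 96.2 kHz, 98.2 kHz.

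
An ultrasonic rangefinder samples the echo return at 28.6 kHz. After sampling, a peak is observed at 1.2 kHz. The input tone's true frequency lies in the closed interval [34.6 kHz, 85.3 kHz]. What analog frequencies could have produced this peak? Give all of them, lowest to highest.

Frequencies that alias to 1.2 kHz are k·fs ± 1.2 kHz for integer k ≥ 0.
k=0: 1.2 kHz.
k=1: 27.4 kHz, 29.8 kHz.
k=2: 56 kHz, 58.4 kHz.
k=3: 84.6 kHz, 87 kHz.
k=4: 113.2 kHz, 115.6 kHz.
Within [34.6 kHz, 85.3 kHz]: 56 kHz, 58.4 kHz, 84.6 kHz.

56 kHz, 58.4 kHz, 84.6 kHz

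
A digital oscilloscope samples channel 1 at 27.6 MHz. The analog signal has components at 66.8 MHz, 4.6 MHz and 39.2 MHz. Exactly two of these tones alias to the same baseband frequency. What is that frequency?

fs/2 = 13.8 MHz.
66.8 MHz mod fs = 11.6 MHz.
11.6 MHz ≤ fs/2 = 13.8 MHz, appears at 11.6 MHz.
4.6 MHz ≤ fs/2 = 13.8 MHz, passes unchanged.
39.2 MHz mod fs = 11.6 MHz.
11.6 MHz ≤ fs/2 = 13.8 MHz, appears at 11.6 MHz.
39.2 MHz and 66.8 MHz both map to 11.6 MHz.

11.6 MHz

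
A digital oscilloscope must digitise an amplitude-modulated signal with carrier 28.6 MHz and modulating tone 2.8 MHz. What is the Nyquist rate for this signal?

AM sidebands sit at fc ± fm = 25.8 MHz and 31.4 MHz.
Highest-frequency component: 31.4 MHz.
Nyquist rate = 2 × 31.4 MHz = 62.8 MHz.

62.8 MHz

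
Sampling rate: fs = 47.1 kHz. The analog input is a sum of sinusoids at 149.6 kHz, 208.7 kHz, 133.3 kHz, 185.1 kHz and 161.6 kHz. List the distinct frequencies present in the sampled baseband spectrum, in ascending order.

fs/2 = 23.55 kHz.
149.6 kHz mod fs = 8.3 kHz.
8.3 kHz ≤ fs/2 = 23.55 kHz, appears at 8.3 kHz.
208.7 kHz mod fs = 20.3 kHz.
20.3 kHz ≤ fs/2 = 23.55 kHz, appears at 20.3 kHz.
133.3 kHz mod fs = 39.1 kHz.
39.1 kHz > fs/2 = 23.55 kHz, folds to fs − 39.1 kHz = 8 kHz.
185.1 kHz mod fs = 43.8 kHz.
43.8 kHz > fs/2 = 23.55 kHz, folds to fs − 43.8 kHz = 3.3 kHz.
161.6 kHz mod fs = 20.3 kHz.
20.3 kHz ≤ fs/2 = 23.55 kHz, appears at 20.3 kHz.
Distinct values: {3.3 kHz, 8 kHz, 8.3 kHz, 20.3 kHz}.

3.3 kHz, 8 kHz, 8.3 kHz, 20.3 kHz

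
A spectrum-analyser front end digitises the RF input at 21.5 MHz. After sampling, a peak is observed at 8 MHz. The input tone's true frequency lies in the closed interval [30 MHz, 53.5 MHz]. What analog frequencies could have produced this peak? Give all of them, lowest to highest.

Frequencies that alias to 8 MHz are k·fs ± 8 MHz for integer k ≥ 0.
k=0: 8 MHz.
k=1: 13.5 MHz, 29.5 MHz.
k=2: 35 MHz, 51 MHz.
k=3: 56.5 MHz, 72.5 MHz.
Within [30 MHz, 53.5 MHz]: 35 MHz, 51 MHz.

35 MHz, 51 MHz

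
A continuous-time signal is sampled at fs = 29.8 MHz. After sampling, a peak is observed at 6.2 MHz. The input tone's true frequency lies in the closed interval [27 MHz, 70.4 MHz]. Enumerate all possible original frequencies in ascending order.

Frequencies that alias to 6.2 MHz are k·fs ± 6.2 MHz for integer k ≥ 0.
k=0: 6.2 MHz.
k=1: 23.6 MHz, 36 MHz.
k=2: 53.4 MHz, 65.8 MHz.
k=3: 83.2 MHz, 95.6 MHz.
Within [27 MHz, 70.4 MHz]: 36 MHz, 53.4 MHz, 65.8 MHz.

36 MHz, 53.4 MHz, 65.8 MHz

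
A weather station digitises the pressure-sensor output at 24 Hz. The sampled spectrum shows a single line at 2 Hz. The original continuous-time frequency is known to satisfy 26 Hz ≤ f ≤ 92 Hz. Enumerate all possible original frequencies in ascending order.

26 Hz, 46 Hz, 50 Hz, 70 Hz, 74 Hz

Frequencies that alias to 2 Hz are k·fs ± 2 Hz for integer k ≥ 0.
k=0: 2 Hz.
k=1: 22 Hz, 26 Hz.
k=2: 46 Hz, 50 Hz.
k=3: 70 Hz, 74 Hz.
k=4: 94 Hz, 98 Hz.
Within [26 Hz, 92 Hz]: 26 Hz, 46 Hz, 50 Hz, 70 Hz, 74 Hz.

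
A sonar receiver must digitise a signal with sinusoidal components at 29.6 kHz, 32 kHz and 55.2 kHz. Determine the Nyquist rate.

Highest-frequency component: 55.2 kHz.
Nyquist rate = 2 × 55.2 kHz = 110.4 kHz.

110.4 kHz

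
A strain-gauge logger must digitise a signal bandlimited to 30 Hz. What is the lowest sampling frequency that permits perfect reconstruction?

Nyquist rate = 2 × 30 Hz = 60 Hz.

60 Hz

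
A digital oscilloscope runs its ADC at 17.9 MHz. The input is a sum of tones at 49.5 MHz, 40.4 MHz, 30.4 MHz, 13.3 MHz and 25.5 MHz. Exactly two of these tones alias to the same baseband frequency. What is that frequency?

4.6 MHz

fs/2 = 8.95 MHz.
49.5 MHz mod fs = 13.7 MHz.
13.7 MHz > fs/2 = 8.95 MHz, folds to fs − 13.7 MHz = 4.2 MHz.
40.4 MHz mod fs = 4.6 MHz.
4.6 MHz ≤ fs/2 = 8.95 MHz, appears at 4.6 MHz.
30.4 MHz mod fs = 12.5 MHz.
12.5 MHz > fs/2 = 8.95 MHz, folds to fs − 12.5 MHz = 5.4 MHz.
13.3 MHz > fs/2 = 8.95 MHz, folds to fs − 13.3 MHz = 4.6 MHz.
25.5 MHz mod fs = 7.6 MHz.
7.6 MHz ≤ fs/2 = 8.95 MHz, appears at 7.6 MHz.
13.3 MHz and 40.4 MHz both map to 4.6 MHz.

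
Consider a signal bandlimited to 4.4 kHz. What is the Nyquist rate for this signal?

8.8 kHz

Nyquist rate = 2 × 4.4 kHz = 8.8 kHz.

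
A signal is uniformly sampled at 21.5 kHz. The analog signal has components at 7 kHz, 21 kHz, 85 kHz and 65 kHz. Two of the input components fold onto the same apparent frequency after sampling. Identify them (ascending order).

21 kHz, 65 kHz

fs/2 = 10.75 kHz.
7 kHz ≤ fs/2 = 10.75 kHz, passes unchanged.
21 kHz > fs/2 = 10.75 kHz, folds to fs − 21 kHz = 0.5 kHz.
85 kHz mod fs = 20.5 kHz.
20.5 kHz > fs/2 = 10.75 kHz, folds to fs − 20.5 kHz = 1 kHz.
65 kHz mod fs = 0.5 kHz.
0.5 kHz ≤ fs/2 = 10.75 kHz, appears at 0.5 kHz.
21 kHz and 65 kHz both map to 0.5 kHz.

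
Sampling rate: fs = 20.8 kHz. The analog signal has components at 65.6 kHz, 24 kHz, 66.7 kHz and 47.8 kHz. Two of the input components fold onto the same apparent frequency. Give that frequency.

fs/2 = 10.4 kHz.
65.6 kHz mod fs = 3.2 kHz.
3.2 kHz ≤ fs/2 = 10.4 kHz, appears at 3.2 kHz.
24 kHz mod fs = 3.2 kHz.
3.2 kHz ≤ fs/2 = 10.4 kHz, appears at 3.2 kHz.
66.7 kHz mod fs = 4.3 kHz.
4.3 kHz ≤ fs/2 = 10.4 kHz, appears at 4.3 kHz.
47.8 kHz mod fs = 6.2 kHz.
6.2 kHz ≤ fs/2 = 10.4 kHz, appears at 6.2 kHz.
24 kHz and 65.6 kHz both map to 3.2 kHz.

3.2 kHz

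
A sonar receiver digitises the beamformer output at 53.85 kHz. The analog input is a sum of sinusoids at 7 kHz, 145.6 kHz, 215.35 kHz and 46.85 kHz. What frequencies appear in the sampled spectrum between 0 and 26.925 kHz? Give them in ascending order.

fs/2 = 26.925 kHz.
7 kHz ≤ fs/2 = 26.925 kHz, passes unchanged.
145.6 kHz mod fs = 37.9 kHz.
37.9 kHz > fs/2 = 26.925 kHz, folds to fs − 37.9 kHz = 15.95 kHz.
215.35 kHz mod fs = 53.8 kHz.
53.8 kHz > fs/2 = 26.925 kHz, folds to fs − 53.8 kHz = 0.05 kHz.
46.85 kHz > fs/2 = 26.925 kHz, folds to fs − 46.85 kHz = 7 kHz.
Distinct values: {0.05 kHz, 7 kHz, 15.95 kHz}.

0.05 kHz, 7 kHz, 15.95 kHz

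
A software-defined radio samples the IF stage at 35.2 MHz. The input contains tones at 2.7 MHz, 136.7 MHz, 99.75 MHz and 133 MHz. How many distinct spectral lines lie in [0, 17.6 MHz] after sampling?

4

fs/2 = 17.6 MHz.
2.7 MHz ≤ fs/2 = 17.6 MHz, passes unchanged.
136.7 MHz mod fs = 31.1 MHz.
31.1 MHz > fs/2 = 17.6 MHz, folds to fs − 31.1 MHz = 4.1 MHz.
99.75 MHz mod fs = 29.35 MHz.
29.35 MHz > fs/2 = 17.6 MHz, folds to fs − 29.35 MHz = 5.85 MHz.
133 MHz mod fs = 27.4 MHz.
27.4 MHz > fs/2 = 17.6 MHz, folds to fs − 27.4 MHz = 7.8 MHz.
Distinct values: {2.7 MHz, 4.1 MHz, 5.85 MHz, 7.8 MHz} → 4.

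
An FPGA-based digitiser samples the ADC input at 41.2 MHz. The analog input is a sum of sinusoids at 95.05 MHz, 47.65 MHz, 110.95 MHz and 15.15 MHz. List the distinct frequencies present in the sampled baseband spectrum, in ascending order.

fs/2 = 20.6 MHz.
95.05 MHz mod fs = 12.65 MHz.
12.65 MHz ≤ fs/2 = 20.6 MHz, appears at 12.65 MHz.
47.65 MHz mod fs = 6.45 MHz.
6.45 MHz ≤ fs/2 = 20.6 MHz, appears at 6.45 MHz.
110.95 MHz mod fs = 28.55 MHz.
28.55 MHz > fs/2 = 20.6 MHz, folds to fs − 28.55 MHz = 12.65 MHz.
15.15 MHz ≤ fs/2 = 20.6 MHz, passes unchanged.
Distinct values: {6.45 MHz, 12.65 MHz, 15.15 MHz}.

6.45 MHz, 12.65 MHz, 15.15 MHz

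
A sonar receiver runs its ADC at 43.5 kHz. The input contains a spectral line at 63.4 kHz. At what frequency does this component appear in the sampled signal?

19.9 kHz

63.4 kHz mod fs = 19.9 kHz.
19.9 kHz ≤ fs/2 = 21.75 kHz, appears at 19.9 kHz.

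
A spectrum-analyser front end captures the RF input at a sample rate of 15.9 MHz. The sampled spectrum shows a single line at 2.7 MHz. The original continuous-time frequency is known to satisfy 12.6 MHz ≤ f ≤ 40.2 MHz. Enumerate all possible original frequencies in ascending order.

13.2 MHz, 18.6 MHz, 29.1 MHz, 34.5 MHz

Frequencies that alias to 2.7 MHz are k·fs ± 2.7 MHz for integer k ≥ 0.
k=0: 2.7 MHz.
k=1: 13.2 MHz, 18.6 MHz.
k=2: 29.1 MHz, 34.5 MHz.
k=3: 45 MHz, 50.4 MHz.
Within [12.6 MHz, 40.2 MHz]: 13.2 MHz, 18.6 MHz, 29.1 MHz, 34.5 MHz.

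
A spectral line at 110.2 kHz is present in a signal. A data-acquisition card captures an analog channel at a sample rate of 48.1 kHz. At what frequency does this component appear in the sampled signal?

14 kHz

110.2 kHz mod fs = 14 kHz.
14 kHz ≤ fs/2 = 24.05 kHz, appears at 14 kHz.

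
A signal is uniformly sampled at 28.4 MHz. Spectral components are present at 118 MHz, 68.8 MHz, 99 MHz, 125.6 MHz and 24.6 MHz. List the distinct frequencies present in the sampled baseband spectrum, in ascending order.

3.8 MHz, 4.4 MHz, 12 MHz, 13.8 MHz

fs/2 = 14.2 MHz.
118 MHz mod fs = 4.4 MHz.
4.4 MHz ≤ fs/2 = 14.2 MHz, appears at 4.4 MHz.
68.8 MHz mod fs = 12 MHz.
12 MHz ≤ fs/2 = 14.2 MHz, appears at 12 MHz.
99 MHz mod fs = 13.8 MHz.
13.8 MHz ≤ fs/2 = 14.2 MHz, appears at 13.8 MHz.
125.6 MHz mod fs = 12 MHz.
12 MHz ≤ fs/2 = 14.2 MHz, appears at 12 MHz.
24.6 MHz > fs/2 = 14.2 MHz, folds to fs − 24.6 MHz = 3.8 MHz.
Distinct values: {3.8 MHz, 4.4 MHz, 12 MHz, 13.8 MHz}.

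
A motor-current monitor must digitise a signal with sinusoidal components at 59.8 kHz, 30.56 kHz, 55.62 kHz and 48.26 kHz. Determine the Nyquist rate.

119.6 kHz

Highest-frequency component: 59.8 kHz.
Nyquist rate = 2 × 59.8 kHz = 119.6 kHz.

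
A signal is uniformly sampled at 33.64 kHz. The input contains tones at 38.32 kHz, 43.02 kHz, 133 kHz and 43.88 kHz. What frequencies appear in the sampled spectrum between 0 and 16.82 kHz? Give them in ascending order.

fs/2 = 16.82 kHz.
38.32 kHz mod fs = 4.68 kHz.
4.68 kHz ≤ fs/2 = 16.82 kHz, appears at 4.68 kHz.
43.02 kHz mod fs = 9.38 kHz.
9.38 kHz ≤ fs/2 = 16.82 kHz, appears at 9.38 kHz.
133 kHz mod fs = 32.08 kHz.
32.08 kHz > fs/2 = 16.82 kHz, folds to fs − 32.08 kHz = 1.56 kHz.
43.88 kHz mod fs = 10.24 kHz.
10.24 kHz ≤ fs/2 = 16.82 kHz, appears at 10.24 kHz.
Distinct values: {1.56 kHz, 4.68 kHz, 9.38 kHz, 10.24 kHz}.

1.56 kHz, 4.68 kHz, 9.38 kHz, 10.24 kHz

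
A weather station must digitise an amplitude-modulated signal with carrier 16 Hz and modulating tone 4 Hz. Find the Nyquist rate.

40 Hz

AM sidebands sit at fc ± fm = 12 Hz and 20 Hz.
Highest-frequency component: 20 Hz.
Nyquist rate = 2 × 20 Hz = 40 Hz.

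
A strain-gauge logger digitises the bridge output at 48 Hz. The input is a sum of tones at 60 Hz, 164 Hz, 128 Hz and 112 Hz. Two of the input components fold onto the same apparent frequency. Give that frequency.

16 Hz

fs/2 = 24 Hz.
60 Hz mod fs = 12 Hz.
12 Hz ≤ fs/2 = 24 Hz, appears at 12 Hz.
164 Hz mod fs = 20 Hz.
20 Hz ≤ fs/2 = 24 Hz, appears at 20 Hz.
128 Hz mod fs = 32 Hz.
32 Hz > fs/2 = 24 Hz, folds to fs − 32 Hz = 16 Hz.
112 Hz mod fs = 16 Hz.
16 Hz ≤ fs/2 = 24 Hz, appears at 16 Hz.
112 Hz and 128 Hz both map to 16 Hz.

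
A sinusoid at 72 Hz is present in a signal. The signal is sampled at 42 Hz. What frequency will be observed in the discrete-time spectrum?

72 Hz mod fs = 30 Hz.
30 Hz > fs/2 = 21 Hz, folds to fs − 30 Hz = 12 Hz.

12 Hz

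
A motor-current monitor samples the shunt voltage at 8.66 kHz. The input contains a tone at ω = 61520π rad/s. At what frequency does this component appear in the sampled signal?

3.88 kHz

ω = 61520π rad/s → f = ω/(2π) = 30760 Hz = 30.76 kHz.
30.76 kHz mod fs = 4.78 kHz.
4.78 kHz > fs/2 = 4.33 kHz, folds to fs − 4.78 kHz = 3.88 kHz.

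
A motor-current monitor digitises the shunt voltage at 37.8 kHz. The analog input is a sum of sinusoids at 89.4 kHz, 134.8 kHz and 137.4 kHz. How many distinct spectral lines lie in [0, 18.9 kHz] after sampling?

2

fs/2 = 18.9 kHz.
89.4 kHz mod fs = 13.8 kHz.
13.8 kHz ≤ fs/2 = 18.9 kHz, appears at 13.8 kHz.
134.8 kHz mod fs = 21.4 kHz.
21.4 kHz > fs/2 = 18.9 kHz, folds to fs − 21.4 kHz = 16.4 kHz.
137.4 kHz mod fs = 24 kHz.
24 kHz > fs/2 = 18.9 kHz, folds to fs − 24 kHz = 13.8 kHz.
Distinct values: {13.8 kHz, 16.4 kHz} → 2.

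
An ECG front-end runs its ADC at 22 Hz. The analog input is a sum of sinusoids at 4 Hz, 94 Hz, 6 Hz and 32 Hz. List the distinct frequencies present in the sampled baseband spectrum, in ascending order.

fs/2 = 11 Hz.
4 Hz ≤ fs/2 = 11 Hz, passes unchanged.
94 Hz mod fs = 6 Hz.
6 Hz ≤ fs/2 = 11 Hz, appears at 6 Hz.
6 Hz ≤ fs/2 = 11 Hz, passes unchanged.
32 Hz mod fs = 10 Hz.
10 Hz ≤ fs/2 = 11 Hz, appears at 10 Hz.
Distinct values: {4 Hz, 6 Hz, 10 Hz}.

4 Hz, 6 Hz, 10 Hz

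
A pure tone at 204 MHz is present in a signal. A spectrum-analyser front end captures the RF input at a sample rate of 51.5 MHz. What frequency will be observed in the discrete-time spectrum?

2 MHz

204 MHz mod fs = 49.5 MHz.
49.5 MHz > fs/2 = 25.75 MHz, folds to fs − 49.5 MHz = 2 MHz.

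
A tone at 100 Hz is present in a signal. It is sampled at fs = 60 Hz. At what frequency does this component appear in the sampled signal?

100 Hz mod fs = 40 Hz.
40 Hz > fs/2 = 30 Hz, folds to fs − 40 Hz = 20 Hz.

20 Hz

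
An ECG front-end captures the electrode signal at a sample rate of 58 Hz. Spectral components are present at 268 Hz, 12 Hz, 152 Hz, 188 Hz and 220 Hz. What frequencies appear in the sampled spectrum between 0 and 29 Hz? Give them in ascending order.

fs/2 = 29 Hz.
268 Hz mod fs = 36 Hz.
36 Hz > fs/2 = 29 Hz, folds to fs − 36 Hz = 22 Hz.
12 Hz ≤ fs/2 = 29 Hz, passes unchanged.
152 Hz mod fs = 36 Hz.
36 Hz > fs/2 = 29 Hz, folds to fs − 36 Hz = 22 Hz.
188 Hz mod fs = 14 Hz.
14 Hz ≤ fs/2 = 29 Hz, appears at 14 Hz.
220 Hz mod fs = 46 Hz.
46 Hz > fs/2 = 29 Hz, folds to fs − 46 Hz = 12 Hz.
Distinct values: {12 Hz, 14 Hz, 22 Hz}.

12 Hz, 14 Hz, 22 Hz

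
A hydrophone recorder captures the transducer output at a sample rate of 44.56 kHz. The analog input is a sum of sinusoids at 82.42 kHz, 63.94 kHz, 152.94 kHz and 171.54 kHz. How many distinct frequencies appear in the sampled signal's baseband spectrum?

3

fs/2 = 22.28 kHz.
82.42 kHz mod fs = 37.86 kHz.
37.86 kHz > fs/2 = 22.28 kHz, folds to fs − 37.86 kHz = 6.7 kHz.
63.94 kHz mod fs = 19.38 kHz.
19.38 kHz ≤ fs/2 = 22.28 kHz, appears at 19.38 kHz.
152.94 kHz mod fs = 19.26 kHz.
19.26 kHz ≤ fs/2 = 22.28 kHz, appears at 19.26 kHz.
171.54 kHz mod fs = 37.86 kHz.
37.86 kHz > fs/2 = 22.28 kHz, folds to fs − 37.86 kHz = 6.7 kHz.
Distinct values: {6.7 kHz, 19.26 kHz, 19.38 kHz} → 3.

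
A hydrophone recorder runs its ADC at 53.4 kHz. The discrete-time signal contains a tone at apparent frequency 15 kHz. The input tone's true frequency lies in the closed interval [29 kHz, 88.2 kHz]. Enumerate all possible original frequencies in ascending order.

38.4 kHz, 68.4 kHz

Frequencies that alias to 15 kHz are k·fs ± 15 kHz for integer k ≥ 0.
k=0: 15 kHz.
k=1: 38.4 kHz, 68.4 kHz.
k=2: 91.8 kHz, 121.8 kHz.
Within [29 kHz, 88.2 kHz]: 38.4 kHz, 68.4 kHz.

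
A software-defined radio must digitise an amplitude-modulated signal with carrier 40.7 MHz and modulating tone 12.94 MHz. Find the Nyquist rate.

107.28 MHz

AM sidebands sit at fc ± fm = 27.76 MHz and 53.64 MHz.
Highest-frequency component: 53.64 MHz.
Nyquist rate = 2 × 53.64 MHz = 107.28 MHz.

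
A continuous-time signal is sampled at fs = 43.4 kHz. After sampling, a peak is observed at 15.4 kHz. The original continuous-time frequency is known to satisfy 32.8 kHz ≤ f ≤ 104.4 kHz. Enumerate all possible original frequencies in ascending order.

Frequencies that alias to 15.4 kHz are k·fs ± 15.4 kHz for integer k ≥ 0.
k=0: 15.4 kHz.
k=1: 28 kHz, 58.8 kHz.
k=2: 71.4 kHz, 102.2 kHz.
k=3: 114.8 kHz, 145.6 kHz.
Within [32.8 kHz, 104.4 kHz]: 58.8 kHz, 71.4 kHz, 102.2 kHz.

58.8 kHz, 71.4 kHz, 102.2 kHz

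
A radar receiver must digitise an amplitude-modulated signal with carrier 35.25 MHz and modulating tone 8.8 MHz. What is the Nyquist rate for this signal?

AM sidebands sit at fc ± fm = 26.45 MHz and 44.05 MHz.
Highest-frequency component: 44.05 MHz.
Nyquist rate = 2 × 44.05 MHz = 88.1 MHz.

88.1 MHz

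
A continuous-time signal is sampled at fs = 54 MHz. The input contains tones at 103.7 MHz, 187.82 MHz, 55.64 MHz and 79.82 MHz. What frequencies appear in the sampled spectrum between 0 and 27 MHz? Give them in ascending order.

1.64 MHz, 4.3 MHz, 25.82 MHz

fs/2 = 27 MHz.
103.7 MHz mod fs = 49.7 MHz.
49.7 MHz > fs/2 = 27 MHz, folds to fs − 49.7 MHz = 4.3 MHz.
187.82 MHz mod fs = 25.82 MHz.
25.82 MHz ≤ fs/2 = 27 MHz, appears at 25.82 MHz.
55.64 MHz mod fs = 1.64 MHz.
1.64 MHz ≤ fs/2 = 27 MHz, appears at 1.64 MHz.
79.82 MHz mod fs = 25.82 MHz.
25.82 MHz ≤ fs/2 = 27 MHz, appears at 25.82 MHz.
Distinct values: {1.64 MHz, 4.3 MHz, 25.82 MHz}.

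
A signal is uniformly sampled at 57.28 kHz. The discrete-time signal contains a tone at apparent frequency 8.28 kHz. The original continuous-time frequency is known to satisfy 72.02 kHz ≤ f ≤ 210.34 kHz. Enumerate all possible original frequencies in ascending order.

106.28 kHz, 122.84 kHz, 163.56 kHz, 180.12 kHz

Frequencies that alias to 8.28 kHz are k·fs ± 8.28 kHz for integer k ≥ 0.
k=0: 8.28 kHz.
k=1: 49 kHz, 65.56 kHz.
k=2: 106.28 kHz, 122.84 kHz.
k=3: 163.56 kHz, 180.12 kHz.
k=4: 220.84 kHz, 237.4 kHz.
Within [72.02 kHz, 210.34 kHz]: 106.28 kHz, 122.84 kHz, 163.56 kHz, 180.12 kHz.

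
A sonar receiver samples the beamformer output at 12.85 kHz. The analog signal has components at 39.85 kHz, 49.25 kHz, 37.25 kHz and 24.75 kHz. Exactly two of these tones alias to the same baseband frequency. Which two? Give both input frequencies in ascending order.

fs/2 = 6.425 kHz.
39.85 kHz mod fs = 1.3 kHz.
1.3 kHz ≤ fs/2 = 6.425 kHz, appears at 1.3 kHz.
49.25 kHz mod fs = 10.7 kHz.
10.7 kHz > fs/2 = 6.425 kHz, folds to fs − 10.7 kHz = 2.15 kHz.
37.25 kHz mod fs = 11.55 kHz.
11.55 kHz > fs/2 = 6.425 kHz, folds to fs − 11.55 kHz = 1.3 kHz.
24.75 kHz mod fs = 11.9 kHz.
11.9 kHz > fs/2 = 6.425 kHz, folds to fs − 11.9 kHz = 0.95 kHz.
37.25 kHz and 39.85 kHz both map to 1.3 kHz.

37.25 kHz, 39.85 kHz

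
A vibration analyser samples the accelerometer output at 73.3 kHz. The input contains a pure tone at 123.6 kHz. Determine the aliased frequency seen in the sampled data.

123.6 kHz mod fs = 50.3 kHz.
50.3 kHz > fs/2 = 36.65 kHz, folds to fs − 50.3 kHz = 23 kHz.

23 kHz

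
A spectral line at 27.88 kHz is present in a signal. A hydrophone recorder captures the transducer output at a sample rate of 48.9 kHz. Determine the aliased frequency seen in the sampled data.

27.88 kHz > fs/2 = 24.45 kHz, folds to fs − 27.88 kHz = 21.02 kHz.

21.02 kHz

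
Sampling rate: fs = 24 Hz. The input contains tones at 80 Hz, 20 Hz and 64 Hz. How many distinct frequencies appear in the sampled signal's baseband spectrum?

2

fs/2 = 12 Hz.
80 Hz mod fs = 8 Hz.
8 Hz ≤ fs/2 = 12 Hz, appears at 8 Hz.
20 Hz > fs/2 = 12 Hz, folds to fs − 20 Hz = 4 Hz.
64 Hz mod fs = 16 Hz.
16 Hz > fs/2 = 12 Hz, folds to fs − 16 Hz = 8 Hz.
Distinct values: {4 Hz, 8 Hz} → 2.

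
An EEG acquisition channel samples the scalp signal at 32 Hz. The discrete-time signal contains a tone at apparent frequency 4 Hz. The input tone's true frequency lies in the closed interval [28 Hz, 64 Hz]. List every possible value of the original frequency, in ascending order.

Frequencies that alias to 4 Hz are k·fs ± 4 Hz for integer k ≥ 0.
k=0: 4 Hz.
k=1: 28 Hz, 36 Hz.
k=2: 60 Hz, 68 Hz.
k=3: 92 Hz, 100 Hz.
Within [28 Hz, 64 Hz]: 28 Hz, 36 Hz, 60 Hz.

28 Hz, 36 Hz, 60 Hz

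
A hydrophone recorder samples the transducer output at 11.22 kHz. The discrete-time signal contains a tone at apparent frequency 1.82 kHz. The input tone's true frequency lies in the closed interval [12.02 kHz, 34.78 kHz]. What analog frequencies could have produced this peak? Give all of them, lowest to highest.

Frequencies that alias to 1.82 kHz are k·fs ± 1.82 kHz for integer k ≥ 0.
k=0: 1.82 kHz.
k=1: 9.4 kHz, 13.04 kHz.
k=2: 20.62 kHz, 24.26 kHz.
k=3: 31.84 kHz, 35.48 kHz.
k=4: 43.06 kHz, 46.7 kHz.
Within [12.02 kHz, 34.78 kHz]: 13.04 kHz, 20.62 kHz, 24.26 kHz, 31.84 kHz.

13.04 kHz, 20.62 kHz, 24.26 kHz, 31.84 kHz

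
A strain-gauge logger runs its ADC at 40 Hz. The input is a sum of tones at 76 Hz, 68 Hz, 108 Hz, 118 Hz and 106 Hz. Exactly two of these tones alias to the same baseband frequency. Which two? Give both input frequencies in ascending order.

fs/2 = 20 Hz.
76 Hz mod fs = 36 Hz.
36 Hz > fs/2 = 20 Hz, folds to fs − 36 Hz = 4 Hz.
68 Hz mod fs = 28 Hz.
28 Hz > fs/2 = 20 Hz, folds to fs − 28 Hz = 12 Hz.
108 Hz mod fs = 28 Hz.
28 Hz > fs/2 = 20 Hz, folds to fs − 28 Hz = 12 Hz.
118 Hz mod fs = 38 Hz.
38 Hz > fs/2 = 20 Hz, folds to fs − 38 Hz = 2 Hz.
106 Hz mod fs = 26 Hz.
26 Hz > fs/2 = 20 Hz, folds to fs − 26 Hz = 14 Hz.
68 Hz and 108 Hz both map to 12 Hz.

68 Hz, 108 Hz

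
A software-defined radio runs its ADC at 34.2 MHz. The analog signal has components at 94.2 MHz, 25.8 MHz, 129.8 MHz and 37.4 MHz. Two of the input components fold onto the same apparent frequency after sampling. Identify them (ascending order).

25.8 MHz, 94.2 MHz

fs/2 = 17.1 MHz.
94.2 MHz mod fs = 25.8 MHz.
25.8 MHz > fs/2 = 17.1 MHz, folds to fs − 25.8 MHz = 8.4 MHz.
25.8 MHz > fs/2 = 17.1 MHz, folds to fs − 25.8 MHz = 8.4 MHz.
129.8 MHz mod fs = 27.2 MHz.
27.2 MHz > fs/2 = 17.1 MHz, folds to fs − 27.2 MHz = 7 MHz.
37.4 MHz mod fs = 3.2 MHz.
3.2 MHz ≤ fs/2 = 17.1 MHz, appears at 3.2 MHz.
25.8 MHz and 94.2 MHz both map to 8.4 MHz.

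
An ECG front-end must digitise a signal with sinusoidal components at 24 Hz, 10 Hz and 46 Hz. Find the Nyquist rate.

Highest-frequency component: 46 Hz.
Nyquist rate = 2 × 46 Hz = 92 Hz.

92 Hz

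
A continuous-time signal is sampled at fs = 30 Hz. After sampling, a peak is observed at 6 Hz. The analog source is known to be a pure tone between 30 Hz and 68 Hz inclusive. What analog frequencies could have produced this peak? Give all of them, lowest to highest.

Frequencies that alias to 6 Hz are k·fs ± 6 Hz for integer k ≥ 0.
k=0: 6 Hz.
k=1: 24 Hz, 36 Hz.
k=2: 54 Hz, 66 Hz.
k=3: 84 Hz, 96 Hz.
Within [30 Hz, 68 Hz]: 36 Hz, 54 Hz, 66 Hz.

36 Hz, 54 Hz, 66 Hz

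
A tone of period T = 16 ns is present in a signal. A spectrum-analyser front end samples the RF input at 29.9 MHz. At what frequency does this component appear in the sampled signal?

T = 16 ns → f = 1/T = 62.5 MHz.
62.5 MHz mod fs = 2.7 MHz.
2.7 MHz ≤ fs/2 = 14.95 MHz, appears at 2.7 MHz.

2.7 MHz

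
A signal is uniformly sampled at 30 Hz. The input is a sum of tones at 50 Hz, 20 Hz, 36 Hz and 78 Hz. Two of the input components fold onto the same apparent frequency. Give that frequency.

fs/2 = 15 Hz.
50 Hz mod fs = 20 Hz.
20 Hz > fs/2 = 15 Hz, folds to fs − 20 Hz = 10 Hz.
20 Hz > fs/2 = 15 Hz, folds to fs − 20 Hz = 10 Hz.
36 Hz mod fs = 6 Hz.
6 Hz ≤ fs/2 = 15 Hz, appears at 6 Hz.
78 Hz mod fs = 18 Hz.
18 Hz > fs/2 = 15 Hz, folds to fs − 18 Hz = 12 Hz.
20 Hz and 50 Hz both map to 10 Hz.

10 Hz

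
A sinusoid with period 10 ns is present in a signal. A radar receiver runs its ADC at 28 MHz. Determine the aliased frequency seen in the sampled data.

T = 10 ns → f = 1/T = 100 MHz.
100 MHz mod fs = 16 MHz.
16 MHz > fs/2 = 14 MHz, folds to fs − 16 MHz = 12 MHz.

12 MHz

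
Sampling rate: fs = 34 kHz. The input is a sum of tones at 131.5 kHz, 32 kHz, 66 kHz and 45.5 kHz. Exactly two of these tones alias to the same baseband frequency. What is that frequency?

2 kHz

fs/2 = 17 kHz.
131.5 kHz mod fs = 29.5 kHz.
29.5 kHz > fs/2 = 17 kHz, folds to fs − 29.5 kHz = 4.5 kHz.
32 kHz > fs/2 = 17 kHz, folds to fs − 32 kHz = 2 kHz.
66 kHz mod fs = 32 kHz.
32 kHz > fs/2 = 17 kHz, folds to fs − 32 kHz = 2 kHz.
45.5 kHz mod fs = 11.5 kHz.
11.5 kHz ≤ fs/2 = 17 kHz, appears at 11.5 kHz.
32 kHz and 66 kHz both map to 2 kHz.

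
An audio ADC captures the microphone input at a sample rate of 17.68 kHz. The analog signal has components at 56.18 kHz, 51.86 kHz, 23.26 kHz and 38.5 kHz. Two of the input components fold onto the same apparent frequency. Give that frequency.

3.14 kHz

fs/2 = 8.84 kHz.
56.18 kHz mod fs = 3.14 kHz.
3.14 kHz ≤ fs/2 = 8.84 kHz, appears at 3.14 kHz.
51.86 kHz mod fs = 16.5 kHz.
16.5 kHz > fs/2 = 8.84 kHz, folds to fs − 16.5 kHz = 1.18 kHz.
23.26 kHz mod fs = 5.58 kHz.
5.58 kHz ≤ fs/2 = 8.84 kHz, appears at 5.58 kHz.
38.5 kHz mod fs = 3.14 kHz.
3.14 kHz ≤ fs/2 = 8.84 kHz, appears at 3.14 kHz.
38.5 kHz and 56.18 kHz both map to 3.14 kHz.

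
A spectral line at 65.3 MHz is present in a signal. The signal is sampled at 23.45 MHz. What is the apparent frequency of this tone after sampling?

5.05 MHz

65.3 MHz mod fs = 18.4 MHz.
18.4 MHz > fs/2 = 11.725 MHz, folds to fs − 18.4 MHz = 5.05 MHz.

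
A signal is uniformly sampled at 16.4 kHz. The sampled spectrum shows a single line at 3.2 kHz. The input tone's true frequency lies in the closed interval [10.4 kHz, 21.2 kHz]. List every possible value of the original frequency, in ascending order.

13.2 kHz, 19.6 kHz

Frequencies that alias to 3.2 kHz are k·fs ± 3.2 kHz for integer k ≥ 0.
k=0: 3.2 kHz.
k=1: 13.2 kHz, 19.6 kHz.
k=2: 29.6 kHz, 36 kHz.
Within [10.4 kHz, 21.2 kHz]: 13.2 kHz, 19.6 kHz.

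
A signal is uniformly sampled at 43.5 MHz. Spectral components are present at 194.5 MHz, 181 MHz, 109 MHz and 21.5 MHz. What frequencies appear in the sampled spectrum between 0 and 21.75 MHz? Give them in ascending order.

7 MHz, 20.5 MHz, 21.5 MHz

fs/2 = 21.75 MHz.
194.5 MHz mod fs = 20.5 MHz.
20.5 MHz ≤ fs/2 = 21.75 MHz, appears at 20.5 MHz.
181 MHz mod fs = 7 MHz.
7 MHz ≤ fs/2 = 21.75 MHz, appears at 7 MHz.
109 MHz mod fs = 22 MHz.
22 MHz > fs/2 = 21.75 MHz, folds to fs − 22 MHz = 21.5 MHz.
21.5 MHz ≤ fs/2 = 21.75 MHz, passes unchanged.
Distinct values: {7 MHz, 20.5 MHz, 21.5 MHz}.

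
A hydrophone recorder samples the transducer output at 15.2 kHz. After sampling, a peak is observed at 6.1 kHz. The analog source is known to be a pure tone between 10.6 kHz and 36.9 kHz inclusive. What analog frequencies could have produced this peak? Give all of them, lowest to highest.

21.3 kHz, 24.3 kHz, 36.5 kHz

Frequencies that alias to 6.1 kHz are k·fs ± 6.1 kHz for integer k ≥ 0.
k=0: 6.1 kHz.
k=1: 9.1 kHz, 21.3 kHz.
k=2: 24.3 kHz, 36.5 kHz.
k=3: 39.5 kHz, 51.7 kHz.
Within [10.6 kHz, 36.9 kHz]: 21.3 kHz, 24.3 kHz, 36.5 kHz.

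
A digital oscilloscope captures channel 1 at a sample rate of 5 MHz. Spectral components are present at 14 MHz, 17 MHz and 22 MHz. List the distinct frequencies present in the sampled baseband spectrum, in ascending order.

1 MHz, 2 MHz

fs/2 = 2.5 MHz.
14 MHz mod fs = 4 MHz.
4 MHz > fs/2 = 2.5 MHz, folds to fs − 4 MHz = 1 MHz.
17 MHz mod fs = 2 MHz.
2 MHz ≤ fs/2 = 2.5 MHz, appears at 2 MHz.
22 MHz mod fs = 2 MHz.
2 MHz ≤ fs/2 = 2.5 MHz, appears at 2 MHz.
Distinct values: {1 MHz, 2 MHz}.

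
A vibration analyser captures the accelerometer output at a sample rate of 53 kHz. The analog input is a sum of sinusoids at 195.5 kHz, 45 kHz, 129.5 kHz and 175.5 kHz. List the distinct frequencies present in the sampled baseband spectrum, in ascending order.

8 kHz, 16.5 kHz, 23.5 kHz

fs/2 = 26.5 kHz.
195.5 kHz mod fs = 36.5 kHz.
36.5 kHz > fs/2 = 26.5 kHz, folds to fs − 36.5 kHz = 16.5 kHz.
45 kHz > fs/2 = 26.5 kHz, folds to fs − 45 kHz = 8 kHz.
129.5 kHz mod fs = 23.5 kHz.
23.5 kHz ≤ fs/2 = 26.5 kHz, appears at 23.5 kHz.
175.5 kHz mod fs = 16.5 kHz.
16.5 kHz ≤ fs/2 = 26.5 kHz, appears at 16.5 kHz.
Distinct values: {8 kHz, 16.5 kHz, 23.5 kHz}.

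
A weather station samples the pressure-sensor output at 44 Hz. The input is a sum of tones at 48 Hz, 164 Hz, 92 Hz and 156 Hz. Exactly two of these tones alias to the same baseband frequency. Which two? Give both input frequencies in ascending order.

fs/2 = 22 Hz.
48 Hz mod fs = 4 Hz.
4 Hz ≤ fs/2 = 22 Hz, appears at 4 Hz.
164 Hz mod fs = 32 Hz.
32 Hz > fs/2 = 22 Hz, folds to fs − 32 Hz = 12 Hz.
92 Hz mod fs = 4 Hz.
4 Hz ≤ fs/2 = 22 Hz, appears at 4 Hz.
156 Hz mod fs = 24 Hz.
24 Hz > fs/2 = 22 Hz, folds to fs − 24 Hz = 20 Hz.
48 Hz and 92 Hz both map to 4 Hz.

48 Hz, 92 Hz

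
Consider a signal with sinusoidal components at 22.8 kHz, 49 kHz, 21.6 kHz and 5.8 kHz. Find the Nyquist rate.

98 kHz

Highest-frequency component: 49 kHz.
Nyquist rate = 2 × 49 kHz = 98 kHz.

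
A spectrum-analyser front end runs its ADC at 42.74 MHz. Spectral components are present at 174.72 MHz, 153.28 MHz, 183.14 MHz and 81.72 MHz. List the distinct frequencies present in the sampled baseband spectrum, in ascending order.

3.76 MHz, 12.18 MHz, 17.68 MHz

fs/2 = 21.37 MHz.
174.72 MHz mod fs = 3.76 MHz.
3.76 MHz ≤ fs/2 = 21.37 MHz, appears at 3.76 MHz.
153.28 MHz mod fs = 25.06 MHz.
25.06 MHz > fs/2 = 21.37 MHz, folds to fs − 25.06 MHz = 17.68 MHz.
183.14 MHz mod fs = 12.18 MHz.
12.18 MHz ≤ fs/2 = 21.37 MHz, appears at 12.18 MHz.
81.72 MHz mod fs = 38.98 MHz.
38.98 MHz > fs/2 = 21.37 MHz, folds to fs − 38.98 MHz = 3.76 MHz.
Distinct values: {3.76 MHz, 12.18 MHz, 17.68 MHz}.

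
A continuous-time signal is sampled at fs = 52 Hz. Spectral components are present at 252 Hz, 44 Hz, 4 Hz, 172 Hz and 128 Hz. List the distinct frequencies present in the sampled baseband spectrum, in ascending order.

fs/2 = 26 Hz.
252 Hz mod fs = 44 Hz.
44 Hz > fs/2 = 26 Hz, folds to fs − 44 Hz = 8 Hz.
44 Hz > fs/2 = 26 Hz, folds to fs − 44 Hz = 8 Hz.
4 Hz ≤ fs/2 = 26 Hz, passes unchanged.
172 Hz mod fs = 16 Hz.
16 Hz ≤ fs/2 = 26 Hz, appears at 16 Hz.
128 Hz mod fs = 24 Hz.
24 Hz ≤ fs/2 = 26 Hz, appears at 24 Hz.
Distinct values: {4 Hz, 8 Hz, 16 Hz, 24 Hz}.

4 Hz, 8 Hz, 16 Hz, 24 Hz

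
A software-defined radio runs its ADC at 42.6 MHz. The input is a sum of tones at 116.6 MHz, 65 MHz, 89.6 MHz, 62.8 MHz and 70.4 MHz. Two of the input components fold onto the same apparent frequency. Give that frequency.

fs/2 = 21.3 MHz.
116.6 MHz mod fs = 31.4 MHz.
31.4 MHz > fs/2 = 21.3 MHz, folds to fs − 31.4 MHz = 11.2 MHz.
65 MHz mod fs = 22.4 MHz.
22.4 MHz > fs/2 = 21.3 MHz, folds to fs − 22.4 MHz = 20.2 MHz.
89.6 MHz mod fs = 4.4 MHz.
4.4 MHz ≤ fs/2 = 21.3 MHz, appears at 4.4 MHz.
62.8 MHz mod fs = 20.2 MHz.
20.2 MHz ≤ fs/2 = 21.3 MHz, appears at 20.2 MHz.
70.4 MHz mod fs = 27.8 MHz.
27.8 MHz > fs/2 = 21.3 MHz, folds to fs − 27.8 MHz = 14.8 MHz.
62.8 MHz and 65 MHz both map to 20.2 MHz.

20.2 MHz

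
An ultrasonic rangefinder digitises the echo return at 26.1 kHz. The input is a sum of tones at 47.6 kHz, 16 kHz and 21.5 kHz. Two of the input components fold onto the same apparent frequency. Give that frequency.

fs/2 = 13.05 kHz.
47.6 kHz mod fs = 21.5 kHz.
21.5 kHz > fs/2 = 13.05 kHz, folds to fs − 21.5 kHz = 4.6 kHz.
16 kHz > fs/2 = 13.05 kHz, folds to fs − 16 kHz = 10.1 kHz.
21.5 kHz > fs/2 = 13.05 kHz, folds to fs − 21.5 kHz = 4.6 kHz.
21.5 kHz and 47.6 kHz both map to 4.6 kHz.

4.6 kHz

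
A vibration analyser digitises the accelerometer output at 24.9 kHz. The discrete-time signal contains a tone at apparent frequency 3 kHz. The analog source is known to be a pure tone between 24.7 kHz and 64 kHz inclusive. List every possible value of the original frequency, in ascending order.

Frequencies that alias to 3 kHz are k·fs ± 3 kHz for integer k ≥ 0.
k=0: 3 kHz.
k=1: 21.9 kHz, 27.9 kHz.
k=2: 46.8 kHz, 52.8 kHz.
k=3: 71.7 kHz, 77.7 kHz.
Within [24.7 kHz, 64 kHz]: 27.9 kHz, 46.8 kHz, 52.8 kHz.

27.9 kHz, 46.8 kHz, 52.8 kHz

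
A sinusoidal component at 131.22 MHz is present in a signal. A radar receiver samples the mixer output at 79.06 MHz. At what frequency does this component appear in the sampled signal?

26.9 MHz

131.22 MHz mod fs = 52.16 MHz.
52.16 MHz > fs/2 = 39.53 MHz, folds to fs − 52.16 MHz = 26.9 MHz.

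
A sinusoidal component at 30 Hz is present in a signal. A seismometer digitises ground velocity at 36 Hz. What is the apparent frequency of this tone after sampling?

30 Hz > fs/2 = 18 Hz, folds to fs − 30 Hz = 6 Hz.

6 Hz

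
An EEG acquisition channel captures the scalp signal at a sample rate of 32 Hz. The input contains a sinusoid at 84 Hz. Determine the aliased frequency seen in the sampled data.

12 Hz

84 Hz mod fs = 20 Hz.
20 Hz > fs/2 = 16 Hz, folds to fs − 20 Hz = 12 Hz.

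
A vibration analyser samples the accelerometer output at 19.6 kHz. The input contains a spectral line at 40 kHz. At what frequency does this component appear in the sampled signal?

0.8 kHz

40 kHz mod fs = 0.8 kHz.
0.8 kHz ≤ fs/2 = 9.8 kHz, appears at 0.8 kHz.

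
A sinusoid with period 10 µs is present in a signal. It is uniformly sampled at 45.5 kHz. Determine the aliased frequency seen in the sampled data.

9 kHz

T = 10 µs → f = 1/T = 100 kHz.
100 kHz mod fs = 9 kHz.
9 kHz ≤ fs/2 = 22.75 kHz, appears at 9 kHz.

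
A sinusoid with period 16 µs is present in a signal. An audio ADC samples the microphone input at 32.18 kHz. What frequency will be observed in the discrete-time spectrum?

T = 16 µs → f = 1/T = 62.5 kHz.
62.5 kHz mod fs = 30.32 kHz.
30.32 kHz > fs/2 = 16.09 kHz, folds to fs − 30.32 kHz = 1.86 kHz.

1.86 kHz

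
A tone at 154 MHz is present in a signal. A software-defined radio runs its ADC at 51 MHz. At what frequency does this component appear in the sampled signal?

1 MHz

154 MHz mod fs = 1 MHz.
1 MHz ≤ fs/2 = 25.5 MHz, appears at 1 MHz.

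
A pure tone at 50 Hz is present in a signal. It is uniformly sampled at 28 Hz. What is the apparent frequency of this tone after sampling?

50 Hz mod fs = 22 Hz.
22 Hz > fs/2 = 14 Hz, folds to fs − 22 Hz = 6 Hz.

6 Hz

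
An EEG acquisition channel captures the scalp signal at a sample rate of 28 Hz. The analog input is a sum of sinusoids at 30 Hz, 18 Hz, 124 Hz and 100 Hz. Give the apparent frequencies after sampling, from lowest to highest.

2 Hz, 10 Hz, 12 Hz

fs/2 = 14 Hz.
30 Hz mod fs = 2 Hz.
2 Hz ≤ fs/2 = 14 Hz, appears at 2 Hz.
18 Hz > fs/2 = 14 Hz, folds to fs − 18 Hz = 10 Hz.
124 Hz mod fs = 12 Hz.
12 Hz ≤ fs/2 = 14 Hz, appears at 12 Hz.
100 Hz mod fs = 16 Hz.
16 Hz > fs/2 = 14 Hz, folds to fs − 16 Hz = 12 Hz.
Distinct values: {2 Hz, 10 Hz, 12 Hz}.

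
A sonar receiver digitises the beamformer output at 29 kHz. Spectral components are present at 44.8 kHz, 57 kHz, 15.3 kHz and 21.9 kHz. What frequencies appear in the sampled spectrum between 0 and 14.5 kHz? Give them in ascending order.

1 kHz, 7.1 kHz, 13.2 kHz, 13.7 kHz

fs/2 = 14.5 kHz.
44.8 kHz mod fs = 15.8 kHz.
15.8 kHz > fs/2 = 14.5 kHz, folds to fs − 15.8 kHz = 13.2 kHz.
57 kHz mod fs = 28 kHz.
28 kHz > fs/2 = 14.5 kHz, folds to fs − 28 kHz = 1 kHz.
15.3 kHz > fs/2 = 14.5 kHz, folds to fs − 15.3 kHz = 13.7 kHz.
21.9 kHz > fs/2 = 14.5 kHz, folds to fs − 21.9 kHz = 7.1 kHz.
Distinct values: {1 kHz, 7.1 kHz, 13.2 kHz, 13.7 kHz}.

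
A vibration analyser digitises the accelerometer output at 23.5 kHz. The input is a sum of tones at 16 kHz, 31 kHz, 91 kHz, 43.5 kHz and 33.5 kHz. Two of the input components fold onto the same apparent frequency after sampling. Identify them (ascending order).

16 kHz, 31 kHz

fs/2 = 11.75 kHz.
16 kHz > fs/2 = 11.75 kHz, folds to fs − 16 kHz = 7.5 kHz.
31 kHz mod fs = 7.5 kHz.
7.5 kHz ≤ fs/2 = 11.75 kHz, appears at 7.5 kHz.
91 kHz mod fs = 20.5 kHz.
20.5 kHz > fs/2 = 11.75 kHz, folds to fs − 20.5 kHz = 3 kHz.
43.5 kHz mod fs = 20 kHz.
20 kHz > fs/2 = 11.75 kHz, folds to fs − 20 kHz = 3.5 kHz.
33.5 kHz mod fs = 10 kHz.
10 kHz ≤ fs/2 = 11.75 kHz, appears at 10 kHz.
16 kHz and 31 kHz both map to 7.5 kHz.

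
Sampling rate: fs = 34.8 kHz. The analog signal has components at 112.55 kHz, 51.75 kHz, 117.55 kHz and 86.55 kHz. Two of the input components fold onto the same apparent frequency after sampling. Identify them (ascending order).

51.75 kHz, 86.55 kHz

fs/2 = 17.4 kHz.
112.55 kHz mod fs = 8.15 kHz.
8.15 kHz ≤ fs/2 = 17.4 kHz, appears at 8.15 kHz.
51.75 kHz mod fs = 16.95 kHz.
16.95 kHz ≤ fs/2 = 17.4 kHz, appears at 16.95 kHz.
117.55 kHz mod fs = 13.15 kHz.
13.15 kHz ≤ fs/2 = 17.4 kHz, appears at 13.15 kHz.
86.55 kHz mod fs = 16.95 kHz.
16.95 kHz ≤ fs/2 = 17.4 kHz, appears at 16.95 kHz.
51.75 kHz and 86.55 kHz both map to 16.95 kHz.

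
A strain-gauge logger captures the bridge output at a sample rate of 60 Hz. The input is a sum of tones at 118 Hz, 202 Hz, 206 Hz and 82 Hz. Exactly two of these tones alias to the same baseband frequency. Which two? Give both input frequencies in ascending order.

fs/2 = 30 Hz.
118 Hz mod fs = 58 Hz.
58 Hz > fs/2 = 30 Hz, folds to fs − 58 Hz = 2 Hz.
202 Hz mod fs = 22 Hz.
22 Hz ≤ fs/2 = 30 Hz, appears at 22 Hz.
206 Hz mod fs = 26 Hz.
26 Hz ≤ fs/2 = 30 Hz, appears at 26 Hz.
82 Hz mod fs = 22 Hz.
22 Hz ≤ fs/2 = 30 Hz, appears at 22 Hz.
82 Hz and 202 Hz both map to 22 Hz.

82 Hz, 202 Hz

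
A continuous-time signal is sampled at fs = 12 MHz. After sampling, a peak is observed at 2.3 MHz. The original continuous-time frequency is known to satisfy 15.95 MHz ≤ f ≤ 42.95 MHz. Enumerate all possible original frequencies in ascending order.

Frequencies that alias to 2.3 MHz are k·fs ± 2.3 MHz for integer k ≥ 0.
k=0: 2.3 MHz.
k=1: 9.7 MHz, 14.3 MHz.
k=2: 21.7 MHz, 26.3 MHz.
k=3: 33.7 MHz, 38.3 MHz.
k=4: 45.7 MHz, 50.3 MHz.
Within [15.95 MHz, 42.95 MHz]: 21.7 MHz, 26.3 MHz, 33.7 MHz, 38.3 MHz.

21.7 MHz, 26.3 MHz, 33.7 MHz, 38.3 MHz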